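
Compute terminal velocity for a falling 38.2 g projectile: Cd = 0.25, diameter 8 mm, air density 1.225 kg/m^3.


A = pi*(d/2)^2 = pi*(8/2000)^2 = 5.02655e-05 m^2
vt = sqrt(2mg/(Cd*rho*A)) = sqrt(2*0.0382*9.81/(0.25 * 1.225 * 5.02655e-05)) = 220.7 m/s

220.7 m/s


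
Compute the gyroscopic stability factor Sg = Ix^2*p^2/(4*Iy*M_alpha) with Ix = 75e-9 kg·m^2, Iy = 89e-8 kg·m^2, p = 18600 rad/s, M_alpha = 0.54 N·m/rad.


Sg = Ix^2 * p^2 / (4 * Iy * M_alpha) = (75e-9)^2 * 18600^2 / (4 * 89e-8 * 0.54) = 1.012

1.012


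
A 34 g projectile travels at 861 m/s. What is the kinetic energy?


E = 0.5*m*v^2 = 0.5*0.034*861^2 = 12602 J

12602 J


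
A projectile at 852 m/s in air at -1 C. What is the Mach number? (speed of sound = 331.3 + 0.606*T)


a = 331.3 + 0.606*(-1) = 330.694 m/s
M = v/a = 852/330.694 = 2.576

2.576


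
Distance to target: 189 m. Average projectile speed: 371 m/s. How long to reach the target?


t = d/v = 189/371 = 0.5094 s

0.5094 s


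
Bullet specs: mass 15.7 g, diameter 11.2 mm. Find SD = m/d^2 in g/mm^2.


SD = m/d^2 = 15.7/11.2^2 = 0.1252 g/mm^2

0.1252 g/mm^2


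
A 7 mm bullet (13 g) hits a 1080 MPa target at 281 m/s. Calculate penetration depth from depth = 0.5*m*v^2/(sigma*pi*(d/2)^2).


A = pi*(d/2)^2 = pi*(7/2)^2 = 38.4845 mm^2
E = 0.5*m*v^2 = 0.5*0.013*281^2 = 513.246 J
depth = E/(sigma*A) = 513.246 J / (1080 MPa * 38.4845 mm^2) = 513.246/(1080 * 38.4845) m = 0.0123486 m ≈ 12.35 mm

12.35 mm


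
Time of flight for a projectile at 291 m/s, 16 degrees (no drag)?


T = 2*v0*sin(theta)/g = 2*291*sin(16°)/9.81 = 16.35 s

16.35 s


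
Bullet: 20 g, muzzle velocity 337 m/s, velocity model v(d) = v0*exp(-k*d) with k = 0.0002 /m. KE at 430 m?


v = v0*exp(-k*d) = 337*exp(-0.0002*430) = 309.229 m/s
E = 0.5*m*v^2 = 0.5*0.02*309.229^2 = 956.2 J

956.2 J


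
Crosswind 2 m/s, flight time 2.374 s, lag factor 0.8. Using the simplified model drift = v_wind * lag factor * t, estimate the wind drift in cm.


drift = v_wind * lag * t = 2 * 0.8 * 2.374 = 3.7984 m ≈ 379.8 cm

379.8 cm


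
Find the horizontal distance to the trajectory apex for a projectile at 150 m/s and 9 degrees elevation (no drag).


R = v0^2*sin(2*theta)/g = 150^2*sin(2*9°)/9.81 = 708.755 m
apex_dist = R/2 = 708.755/2 = 354.4 m

354.4 m


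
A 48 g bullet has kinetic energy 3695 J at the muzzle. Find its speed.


v = sqrt(2*E/m) = sqrt(2*3695/0.048) = 392.4 m/s

392.4 m/s


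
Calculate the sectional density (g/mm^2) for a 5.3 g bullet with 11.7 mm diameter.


SD = m/d^2 = 5.3/11.7^2 = 0.03872 g/mm^2

0.03872 g/mm^2


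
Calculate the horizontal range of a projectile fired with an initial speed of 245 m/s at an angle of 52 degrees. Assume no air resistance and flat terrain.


R = v0^2 * sin(2*theta) / g = 245^2 * sin(2*52°) / 9.81 = 5937 m

5937 m


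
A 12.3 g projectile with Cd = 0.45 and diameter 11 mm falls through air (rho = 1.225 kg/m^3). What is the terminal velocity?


A = pi*(d/2)^2 = pi*(11/2000)^2 = 9.50332e-05 m^2
vt = sqrt(2mg/(Cd*rho*A)) = sqrt(2*0.0123*9.81/(0.45 * 1.225 * 9.50332e-05)) = 67.87 m/s

67.87 m/s


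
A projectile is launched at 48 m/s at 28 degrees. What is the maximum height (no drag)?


H = (v0*sin(theta))^2 / (2g) = (48*sin(28°))^2 / (2*9.81) = 25.88 m

25.88 m


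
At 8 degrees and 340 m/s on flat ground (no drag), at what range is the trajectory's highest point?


R = v0^2*sin(2*theta)/g = 340^2*sin(2*8°)/9.81 = 3248.08 m
apex_dist = R/2 = 3248.08/2 = 1624 m

1624 m


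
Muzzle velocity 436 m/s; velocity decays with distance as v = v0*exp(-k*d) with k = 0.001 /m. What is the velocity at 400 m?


v = v0*exp(-k*d) = 436*exp(-0.001*400) = 292.3 m/s

292.3 m/s


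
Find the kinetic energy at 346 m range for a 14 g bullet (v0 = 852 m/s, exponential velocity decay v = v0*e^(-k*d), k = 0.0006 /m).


v = v0*exp(-k*d) = 852*exp(-0.0006*346) = 692.277 m/s
E = 0.5*m*v^2 = 0.5*0.014*692.277^2 = 3355 J

3355 J


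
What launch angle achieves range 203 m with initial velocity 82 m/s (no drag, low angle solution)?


sin(2*theta) = R*g/v0^2 = 203*9.81/82^2 = 0.296167, theta = arcsin(0.296167)/2 = 8.614°

8.614 degrees


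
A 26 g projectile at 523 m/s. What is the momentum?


p = m*v = 0.026*523 = 13.6 kg·m/s

13.6 kg·m/s


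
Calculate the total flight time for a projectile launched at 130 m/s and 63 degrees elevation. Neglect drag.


T = 2*v0*sin(theta)/g = 2*130*sin(63°)/9.81 = 23.61 s

23.61 s


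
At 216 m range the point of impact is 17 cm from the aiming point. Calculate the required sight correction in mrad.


1 mrad subtends 1 cm per 10 m of range, so adj = error_cm / (dist_m / 10) = 17 / (216/10) = 0.787 mrad

0.787 mrad


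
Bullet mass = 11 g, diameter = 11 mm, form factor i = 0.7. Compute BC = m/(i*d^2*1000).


BC = m/(i*d^2*1000) = 11/(0.7 * 11^2 * 1000) = 0.0001299

0.0001299


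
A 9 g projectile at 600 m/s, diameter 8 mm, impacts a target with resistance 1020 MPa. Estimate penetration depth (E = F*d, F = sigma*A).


A = pi*(d/2)^2 = pi*(8/2)^2 = 50.2655 mm^2
E = 0.5*m*v^2 = 0.5*0.009*600^2 = 1620 J
depth = E/(sigma*A) = 1620 J / (1020 MPa * 50.2655 mm^2) = 1620/(1020 * 50.2655) m = 0.0315969 m ≈ 31.6 mm

31.6 mm


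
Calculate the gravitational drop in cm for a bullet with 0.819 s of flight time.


drop = 0.5*g*t^2 = 0.5*9.81*0.819^2 = 3.29008 m ≈ 329 cm

329 cm


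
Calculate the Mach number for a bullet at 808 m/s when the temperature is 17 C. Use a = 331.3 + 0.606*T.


a = 331.3 + 0.606*(17) = 341.602 m/s
M = v/a = 808/341.602 = 2.365

2.365


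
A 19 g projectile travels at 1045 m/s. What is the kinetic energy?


E = 0.5*m*v^2 = 0.5*0.019*1045^2 = 10374 J

10374 J


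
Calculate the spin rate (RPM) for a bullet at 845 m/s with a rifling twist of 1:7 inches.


twist_m = 7*0.0254 = 0.1778 m
spin = v/twist = 845/0.1778 = 4752.531 rev/s
RPM = spin*60 = 4752.531*60 ≈ 285152 RPM

285152 RPM


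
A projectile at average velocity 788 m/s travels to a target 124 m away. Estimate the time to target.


t = d/v = 124/788 = 0.1574 s

0.1574 s


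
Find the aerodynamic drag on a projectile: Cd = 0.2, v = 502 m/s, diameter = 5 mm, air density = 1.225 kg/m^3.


A = pi*(d/2)^2 = pi*(5/2000)^2 = 1.96350e-05 m^2
Fd = 0.5*Cd*rho*A*v^2 = 0.5*0.2*1.225*1.96350e-05*502^2 = 0.6061 N

0.6061 N


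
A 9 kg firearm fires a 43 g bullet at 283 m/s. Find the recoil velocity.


v_recoil = m_p * v_p / m_gun = 0.043 * 283 / 9 = 1.352 m/s

1.352 m/s


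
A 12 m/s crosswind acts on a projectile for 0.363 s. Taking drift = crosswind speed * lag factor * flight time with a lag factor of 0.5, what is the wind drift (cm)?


drift = v_wind * lag * t = 12 * 0.5 * 0.363 = 2.178 m ≈ 217.8 cm

217.8 cm


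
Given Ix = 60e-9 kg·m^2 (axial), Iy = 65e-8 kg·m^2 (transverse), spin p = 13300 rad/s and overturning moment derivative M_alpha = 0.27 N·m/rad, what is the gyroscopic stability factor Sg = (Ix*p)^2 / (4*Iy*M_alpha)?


Sg = Ix^2 * p^2 / (4 * Iy * M_alpha) = (60e-9)^2 * 13300^2 / (4 * 65e-8 * 0.27) = 0.9071

0.9071


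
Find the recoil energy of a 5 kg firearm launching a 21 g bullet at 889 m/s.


v_r = m_p*v_p/m_gun = 0.021*889/5 = 3.7338 m/s, E_r = 0.5*m_gun*v_r^2 = 0.5*5*3.7338^2 = 34.85 J

34.85 J


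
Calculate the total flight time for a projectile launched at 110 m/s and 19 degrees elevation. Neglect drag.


T = 2*v0*sin(theta)/g = 2*110*sin(19°)/9.81 = 7.301 s

7.301 s


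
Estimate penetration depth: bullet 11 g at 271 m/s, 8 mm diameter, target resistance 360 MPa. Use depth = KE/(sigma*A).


A = pi*(d/2)^2 = pi*(8/2)^2 = 50.2655 mm^2
E = 0.5*m*v^2 = 0.5*0.011*271^2 = 403.925 J
depth = E/(sigma*A) = 403.925 J / (360 MPa * 50.2655 mm^2) = 403.925/(360 * 50.2655) m = 0.0223218 m ≈ 22.32 mm

22.32 mm


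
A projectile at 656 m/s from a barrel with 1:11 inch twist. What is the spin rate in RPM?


twist_m = 11*0.0254 = 0.2794 m
spin = v/twist = 656/0.2794 = 2347.888 rev/s
RPM = spin*60 = 2347.888*60 ≈ 140873 RPM

140873 RPM


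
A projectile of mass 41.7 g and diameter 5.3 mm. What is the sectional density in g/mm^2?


SD = m/d^2 = 41.7/5.3^2 = 1.485 g/mm^2

1.485 g/mm^2


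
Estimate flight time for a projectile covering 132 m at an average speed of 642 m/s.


t = d/v = 132/642 = 0.2056 s

0.2056 s


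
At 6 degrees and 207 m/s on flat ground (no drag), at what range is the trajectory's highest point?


R = v0^2*sin(2*theta)/g = 207^2*sin(2*6°)/9.81 = 908.135 m
apex_dist = R/2 = 908.135/2 = 454.1 m

454.1 m


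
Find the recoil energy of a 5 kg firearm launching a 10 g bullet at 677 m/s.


v_r = m_p*v_p/m_gun = 0.01*677/5 = 1.354 m/s, E_r = 0.5*m_gun*v_r^2 = 0.5*5*1.354^2 = 4.583 J

4.583 J


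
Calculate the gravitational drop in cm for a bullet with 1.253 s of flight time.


drop = 0.5*g*t^2 = 0.5*9.81*1.253^2 = 7.70089 m ≈ 770.1 cm

770.1 cm


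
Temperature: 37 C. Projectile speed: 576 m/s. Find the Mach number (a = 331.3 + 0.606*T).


a = 331.3 + 0.606*(37) = 353.722 m/s
M = v/a = 576/353.722 = 1.628

1.628


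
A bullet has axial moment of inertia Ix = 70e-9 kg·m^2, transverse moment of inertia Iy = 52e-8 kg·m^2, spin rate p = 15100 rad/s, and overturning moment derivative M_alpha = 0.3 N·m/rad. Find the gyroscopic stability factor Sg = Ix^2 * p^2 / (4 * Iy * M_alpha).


Sg = Ix^2 * p^2 / (4 * Iy * M_alpha) = (70e-9)^2 * 15100^2 / (4 * 52e-8 * 0.3) = 1.79

1.79


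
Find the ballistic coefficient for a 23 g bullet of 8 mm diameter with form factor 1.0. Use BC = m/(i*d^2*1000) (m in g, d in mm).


BC = m/(i*d^2*1000) = 23/(1.0 * 8^2 * 1000) = 0.0003594

0.0003594


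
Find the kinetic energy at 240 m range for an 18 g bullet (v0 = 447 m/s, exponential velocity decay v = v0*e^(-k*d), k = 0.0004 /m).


v = v0*exp(-k*d) = 447*exp(-0.0004*240) = 406.083 m/s
E = 0.5*m*v^2 = 0.5*0.018*406.083^2 = 1484 J

1484 J


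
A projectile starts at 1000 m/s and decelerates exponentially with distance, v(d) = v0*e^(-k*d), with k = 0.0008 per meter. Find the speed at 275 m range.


v = v0*exp(-k*d) = 1000*exp(-0.0008*275) = 802.5 m/s

802.5 m/s


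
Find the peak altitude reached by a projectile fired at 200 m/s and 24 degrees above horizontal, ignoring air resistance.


H = (v0*sin(theta))^2 / (2g) = (200*sin(24°))^2 / (2*9.81) = 337.3 m

337.3 m


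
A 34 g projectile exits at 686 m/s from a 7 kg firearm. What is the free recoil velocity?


v_recoil = m_p * v_p / m_gun = 0.034 * 686 / 7 = 3.332 m/s

3.332 m/s


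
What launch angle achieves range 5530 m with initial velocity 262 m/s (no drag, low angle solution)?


sin(2*theta) = R*g/v0^2 = 5530*9.81/262^2 = 0.790299, theta = arcsin(0.790299)/2 = 26.11°

26.11 degrees


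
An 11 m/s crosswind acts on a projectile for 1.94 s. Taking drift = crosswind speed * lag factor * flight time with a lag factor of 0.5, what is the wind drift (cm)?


drift = v_wind * lag * t = 11 * 0.5 * 1.94 = 10.67 m ≈ 1067 cm

1067 cm


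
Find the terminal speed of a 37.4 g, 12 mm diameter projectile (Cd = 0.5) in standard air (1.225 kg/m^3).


A = pi*(d/2)^2 = pi*(12/2000)^2 = 1.13097e-04 m^2
vt = sqrt(2mg/(Cd*rho*A)) = sqrt(2*0.0374*9.81/(0.5 * 1.225 * 1.13097e-04)) = 102.9 m/s

102.9 m/s


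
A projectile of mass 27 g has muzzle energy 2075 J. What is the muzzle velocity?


v = sqrt(2*E/m) = sqrt(2*2075/0.027) = 392.1 m/s

392.1 m/s


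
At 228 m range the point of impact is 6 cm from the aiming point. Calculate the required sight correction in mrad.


1 mrad subtends 1 cm per 10 m of range, so adj = error_cm / (dist_m / 10) = 6 / (228/10) = 0.2632 mrad

0.2632 mrad


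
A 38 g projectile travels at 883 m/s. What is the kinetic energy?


E = 0.5*m*v^2 = 0.5*0.038*883^2 = 14814 J

14814 J


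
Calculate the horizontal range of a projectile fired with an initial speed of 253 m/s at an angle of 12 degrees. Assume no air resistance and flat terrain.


R = v0^2 * sin(2*theta) / g = 253^2 * sin(2*12°) / 9.81 = 2654 m

2654 m


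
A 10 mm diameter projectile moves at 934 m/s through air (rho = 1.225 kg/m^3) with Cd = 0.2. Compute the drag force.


A = pi*(d/2)^2 = pi*(10/2000)^2 = 7.85398e-05 m^2
Fd = 0.5*Cd*rho*A*v^2 = 0.5*0.2*1.225*7.85398e-05*934^2 = 8.393 N

8.393 N


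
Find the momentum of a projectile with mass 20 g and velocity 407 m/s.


p = m*v = 0.02*407 = 8.14 kg·m/s

8.14 kg·m/s


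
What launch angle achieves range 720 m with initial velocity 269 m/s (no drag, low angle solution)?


sin(2*theta) = R*g/v0^2 = 720*9.81/269^2 = 0.0976106, theta = arcsin(0.0976106)/2 = 2.801°

2.801 degrees


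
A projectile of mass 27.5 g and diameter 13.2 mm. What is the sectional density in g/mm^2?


SD = m/d^2 = 27.5/13.2^2 = 0.1578 g/mm^2

0.1578 g/mm^2


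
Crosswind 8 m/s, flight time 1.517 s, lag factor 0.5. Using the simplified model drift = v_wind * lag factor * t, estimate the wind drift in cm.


drift = v_wind * lag * t = 8 * 0.5 * 1.517 = 6.068 m ≈ 606.8 cm

606.8 cm


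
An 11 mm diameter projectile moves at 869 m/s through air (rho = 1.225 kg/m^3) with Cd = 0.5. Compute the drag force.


A = pi*(d/2)^2 = pi*(11/2000)^2 = 9.50332e-05 m^2
Fd = 0.5*Cd*rho*A*v^2 = 0.5*0.5*1.225*9.50332e-05*869^2 = 21.98 N

21.98 N


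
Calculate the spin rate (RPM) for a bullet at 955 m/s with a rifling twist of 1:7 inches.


twist_m = 7*0.0254 = 0.1778 m
spin = v/twist = 955/0.1778 = 5371.204 rev/s
RPM = spin*60 = 5371.204*60 ≈ 322272 RPM

322272 RPM


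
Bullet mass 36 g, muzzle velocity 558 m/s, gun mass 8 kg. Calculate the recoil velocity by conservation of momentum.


v_recoil = m_p * v_p / m_gun = 0.036 * 558 / 8 = 2.511 m/s

2.511 m/s


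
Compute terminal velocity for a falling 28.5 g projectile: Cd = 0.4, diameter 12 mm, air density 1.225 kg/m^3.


A = pi*(d/2)^2 = pi*(12/2000)^2 = 1.13097e-04 m^2
vt = sqrt(2mg/(Cd*rho*A)) = sqrt(2*0.0285*9.81/(0.4 * 1.225 * 1.13097e-04)) = 100.4 m/s

100.4 m/s


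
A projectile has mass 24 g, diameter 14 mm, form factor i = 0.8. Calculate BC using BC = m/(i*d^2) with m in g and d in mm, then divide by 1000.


BC = m/(i*d^2*1000) = 24/(0.8 * 14^2 * 1000) = 0.0001531

0.0001531


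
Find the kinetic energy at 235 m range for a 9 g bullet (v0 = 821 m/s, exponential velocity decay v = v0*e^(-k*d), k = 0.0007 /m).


v = v0*exp(-k*d) = 821*exp(-0.0007*235) = 696.469 m/s
E = 0.5*m*v^2 = 0.5*0.009*696.469^2 = 2183 J

2183 J


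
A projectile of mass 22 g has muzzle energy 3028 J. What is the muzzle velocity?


v = sqrt(2*E/m) = sqrt(2*3028/0.022) = 524.7 m/s

524.7 m/s


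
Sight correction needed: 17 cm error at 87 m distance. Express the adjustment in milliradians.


1 mrad subtends 1 cm per 10 m of range, so adj = error_cm / (dist_m / 10) = 17 / (87/10) = 1.954 mrad

1.954 mrad


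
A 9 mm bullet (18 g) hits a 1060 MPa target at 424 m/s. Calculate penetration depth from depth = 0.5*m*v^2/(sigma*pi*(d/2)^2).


A = pi*(d/2)^2 = pi*(9/2)^2 = 63.6173 mm^2
E = 0.5*m*v^2 = 0.5*0.018*424^2 = 1617.98 J
depth = E/(sigma*A) = 1617.98 J / (1060 MPa * 63.6173 mm^2) = 1617.98/(1060 * 63.6173) m = 0.0239935 m ≈ 23.99 mm

23.99 mm


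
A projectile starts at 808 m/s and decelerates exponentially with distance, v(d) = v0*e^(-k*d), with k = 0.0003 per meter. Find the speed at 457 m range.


v = v0*exp(-k*d) = 808*exp(-0.0003*457) = 704.5 m/s

704.5 m/s


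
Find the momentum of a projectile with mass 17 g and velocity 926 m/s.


p = m*v = 0.017*926 = 15.74 kg·m/s

15.74 kg·m/s


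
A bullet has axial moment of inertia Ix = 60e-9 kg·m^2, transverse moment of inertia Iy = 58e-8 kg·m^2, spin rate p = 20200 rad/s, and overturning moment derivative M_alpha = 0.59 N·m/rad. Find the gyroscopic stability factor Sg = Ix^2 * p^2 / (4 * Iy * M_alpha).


Sg = Ix^2 * p^2 / (4 * Iy * M_alpha) = (60e-9)^2 * 20200^2 / (4 * 58e-8 * 0.59) = 1.073

1.073


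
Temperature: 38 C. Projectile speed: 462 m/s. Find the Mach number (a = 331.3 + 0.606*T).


a = 331.3 + 0.606*(38) = 354.328 m/s
M = v/a = 462/354.328 = 1.304

1.304


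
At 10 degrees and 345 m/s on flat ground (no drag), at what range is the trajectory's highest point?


R = v0^2*sin(2*theta)/g = 345^2*sin(2*10°)/9.81 = 4149.74 m
apex_dist = R/2 = 4149.74/2 = 2075 m

2075 m


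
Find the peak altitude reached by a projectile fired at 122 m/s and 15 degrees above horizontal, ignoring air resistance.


H = (v0*sin(theta))^2 / (2g) = (122*sin(15°))^2 / (2*9.81) = 50.82 m

50.82 m


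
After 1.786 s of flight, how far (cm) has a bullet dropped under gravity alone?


drop = 0.5*g*t^2 = 0.5*9.81*1.786^2 = 15.6459 m ≈ 1565 cm

1565 cm


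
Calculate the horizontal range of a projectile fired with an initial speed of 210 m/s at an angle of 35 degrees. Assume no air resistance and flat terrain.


R = v0^2 * sin(2*theta) / g = 210^2 * sin(2*35°) / 9.81 = 4224 m

4224 m


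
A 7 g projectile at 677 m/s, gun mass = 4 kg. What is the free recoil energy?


v_r = m_p*v_p/m_gun = 0.007*677/4 = 1.18475 m/s, E_r = 0.5*m_gun*v_r^2 = 0.5*4*1.18475^2 = 2.807 J

2.807 J


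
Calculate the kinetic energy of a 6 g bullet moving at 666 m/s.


E = 0.5*m*v^2 = 0.5*0.006*666^2 = 1331 J

1331 J


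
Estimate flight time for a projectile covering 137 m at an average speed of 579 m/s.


t = d/v = 137/579 = 0.2366 s

0.2366 s


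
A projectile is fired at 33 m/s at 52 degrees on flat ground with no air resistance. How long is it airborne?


T = 2*v0*sin(theta)/g = 2*33*sin(52°)/9.81 = 5.302 s

5.302 s


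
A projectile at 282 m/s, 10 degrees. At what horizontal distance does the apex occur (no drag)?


R = v0^2*sin(2*theta)/g = 282^2*sin(2*10°)/9.81 = 2772.56 m
apex_dist = R/2 = 2772.56/2 = 1386 m

1386 m


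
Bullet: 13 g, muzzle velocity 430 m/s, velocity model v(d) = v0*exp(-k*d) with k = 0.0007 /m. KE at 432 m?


v = v0*exp(-k*d) = 430*exp(-0.0007*432) = 317.788 m/s
E = 0.5*m*v^2 = 0.5*0.013*317.788^2 = 656.4 J

656.4 J


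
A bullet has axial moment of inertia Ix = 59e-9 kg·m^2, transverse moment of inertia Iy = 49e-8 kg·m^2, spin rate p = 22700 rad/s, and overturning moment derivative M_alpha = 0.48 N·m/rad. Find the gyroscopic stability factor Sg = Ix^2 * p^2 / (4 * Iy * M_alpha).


Sg = Ix^2 * p^2 / (4 * Iy * M_alpha) = (59e-9)^2 * 22700^2 / (4 * 49e-8 * 0.48) = 1.907

1.907


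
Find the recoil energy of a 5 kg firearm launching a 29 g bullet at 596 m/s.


v_r = m_p*v_p/m_gun = 0.029*596/5 = 3.4568 m/s, E_r = 0.5*m_gun*v_r^2 = 0.5*5*3.4568^2 = 29.87 J

29.87 J


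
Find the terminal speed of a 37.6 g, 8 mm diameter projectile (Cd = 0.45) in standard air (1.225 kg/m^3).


A = pi*(d/2)^2 = pi*(8/2000)^2 = 5.02655e-05 m^2
vt = sqrt(2mg/(Cd*rho*A)) = sqrt(2*0.0376*9.81/(0.45 * 1.225 * 5.02655e-05)) = 163.2 m/s

163.2 m/s


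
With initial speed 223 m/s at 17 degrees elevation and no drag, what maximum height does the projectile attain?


H = (v0*sin(theta))^2 / (2g) = (223*sin(17°))^2 / (2*9.81) = 216.7 m

216.7 m


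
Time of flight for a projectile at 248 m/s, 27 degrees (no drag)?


T = 2*v0*sin(theta)/g = 2*248*sin(27°)/9.81 = 22.95 s

22.95 s


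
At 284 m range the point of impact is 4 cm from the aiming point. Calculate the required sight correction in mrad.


1 mrad subtends 1 cm per 10 m of range, so adj = error_cm / (dist_m / 10) = 4 / (284/10) = 0.1408 mrad

0.1408 mrad


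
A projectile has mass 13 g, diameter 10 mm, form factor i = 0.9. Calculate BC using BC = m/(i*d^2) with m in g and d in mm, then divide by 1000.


BC = m/(i*d^2*1000) = 13/(0.9 * 10^2 * 1000) = 0.0001444

0.0001444


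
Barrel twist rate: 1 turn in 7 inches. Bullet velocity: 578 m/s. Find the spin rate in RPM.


twist_m = 7*0.0254 = 0.1778 m
spin = v/twist = 578/0.1778 = 3250.844 rev/s
RPM = spin*60 = 3250.844*60 ≈ 195051 RPM

195051 RPM


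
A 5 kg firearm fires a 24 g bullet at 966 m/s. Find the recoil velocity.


v_recoil = m_p * v_p / m_gun = 0.024 * 966 / 5 = 4.637 m/s

4.637 m/s


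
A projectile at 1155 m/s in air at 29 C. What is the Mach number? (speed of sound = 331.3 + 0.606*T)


a = 331.3 + 0.606*(29) = 348.874 m/s
M = v/a = 1155/348.874 = 3.311

3.311


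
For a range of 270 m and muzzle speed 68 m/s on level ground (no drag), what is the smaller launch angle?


sin(2*theta) = R*g/v0^2 = 270*9.81/68^2 = 0.572816, theta = arcsin(0.572816)/2 = 17.47°

17.47 degrees


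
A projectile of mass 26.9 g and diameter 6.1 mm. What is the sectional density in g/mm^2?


SD = m/d^2 = 26.9/6.1^2 = 0.7229 g/mm^2

0.7229 g/mm^2


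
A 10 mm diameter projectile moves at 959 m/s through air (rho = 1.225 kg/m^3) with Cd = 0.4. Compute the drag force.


A = pi*(d/2)^2 = pi*(10/2000)^2 = 7.85398e-05 m^2
Fd = 0.5*Cd*rho*A*v^2 = 0.5*0.4*1.225*7.85398e-05*959^2 = 17.7 N

17.7 N


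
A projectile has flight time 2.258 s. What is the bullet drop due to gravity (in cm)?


drop = 0.5*g*t^2 = 0.5*9.81*2.258^2 = 25.0085 m ≈ 2501 cm

2501 cm


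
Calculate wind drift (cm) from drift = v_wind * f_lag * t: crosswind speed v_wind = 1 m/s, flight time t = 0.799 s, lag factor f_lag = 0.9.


drift = v_wind * lag * t = 1 * 0.9 * 0.799 = 0.7191 m ≈ 71.91 cm

71.91 cm


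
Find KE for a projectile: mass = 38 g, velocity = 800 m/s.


E = 0.5*m*v^2 = 0.5*0.038*800^2 = 12160 J

12160 J


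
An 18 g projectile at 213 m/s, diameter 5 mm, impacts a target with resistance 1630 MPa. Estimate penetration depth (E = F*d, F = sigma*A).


A = pi*(d/2)^2 = pi*(5/2)^2 = 19.635 mm^2
E = 0.5*m*v^2 = 0.5*0.018*213^2 = 408.321 J
depth = E/(sigma*A) = 408.321 J / (1630 MPa * 19.635 mm^2) = 408.321/(1630 * 19.635) m = 0.012758 m ≈ 12.76 mm

12.76 mm


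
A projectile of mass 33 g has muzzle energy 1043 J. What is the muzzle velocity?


v = sqrt(2*E/m) = sqrt(2*1043/0.033) = 251.4 m/s

251.4 m/s


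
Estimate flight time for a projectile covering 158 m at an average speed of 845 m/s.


t = d/v = 158/845 = 0.187 s

0.187 s


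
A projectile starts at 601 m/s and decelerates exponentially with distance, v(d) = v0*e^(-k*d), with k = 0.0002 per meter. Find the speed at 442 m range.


v = v0*exp(-k*d) = 601*exp(-0.0002*442) = 550.2 m/s

550.2 m/s


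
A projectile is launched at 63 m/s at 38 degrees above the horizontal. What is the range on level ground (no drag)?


R = v0^2 * sin(2*theta) / g = 63^2 * sin(2*38°) / 9.81 = 392.6 m

392.6 m


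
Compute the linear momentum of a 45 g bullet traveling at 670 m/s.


p = m*v = 0.045*670 = 30.15 kg·m/s

30.15 kg·m/s


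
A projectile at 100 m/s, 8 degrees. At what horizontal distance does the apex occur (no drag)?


R = v0^2*sin(2*theta)/g = 100^2*sin(2*8°)/9.81 = 280.976 m
apex_dist = R/2 = 280.976/2 = 140.5 m

140.5 m


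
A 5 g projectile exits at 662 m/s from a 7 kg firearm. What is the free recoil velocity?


v_recoil = m_p * v_p / m_gun = 0.005 * 662 / 7 = 0.4729 m/s

0.4729 m/s


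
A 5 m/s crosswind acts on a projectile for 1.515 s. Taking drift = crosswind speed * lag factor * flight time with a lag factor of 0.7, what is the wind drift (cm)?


drift = v_wind * lag * t = 5 * 0.7 * 1.515 = 5.3025 m ≈ 530.2 cm

530.2 cm


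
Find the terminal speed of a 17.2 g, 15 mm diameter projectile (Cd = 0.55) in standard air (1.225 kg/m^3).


A = pi*(d/2)^2 = pi*(15/2000)^2 = 1.76715e-04 m^2
vt = sqrt(2mg/(Cd*rho*A)) = sqrt(2*0.0172*9.81/(0.55 * 1.225 * 1.76715e-04)) = 53.24 m/s

53.24 m/s


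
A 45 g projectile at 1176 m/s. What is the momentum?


p = m*v = 0.045*1176 = 52.92 kg·m/s

52.92 kg·m/s


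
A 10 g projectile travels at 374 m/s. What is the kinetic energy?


E = 0.5*m*v^2 = 0.5*0.01*374^2 = 699.4 J

699.4 J


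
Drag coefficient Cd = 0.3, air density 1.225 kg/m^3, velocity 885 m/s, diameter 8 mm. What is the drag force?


A = pi*(d/2)^2 = pi*(8/2000)^2 = 5.02655e-05 m^2
Fd = 0.5*Cd*rho*A*v^2 = 0.5*0.3*1.225*5.02655e-05*885^2 = 7.234 N

7.234 N


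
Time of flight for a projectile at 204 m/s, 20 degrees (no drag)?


T = 2*v0*sin(theta)/g = 2*204*sin(20°)/9.81 = 14.22 s

14.22 s


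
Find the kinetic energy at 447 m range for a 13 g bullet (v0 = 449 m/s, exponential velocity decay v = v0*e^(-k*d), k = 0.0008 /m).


v = v0*exp(-k*d) = 449*exp(-0.0008*447) = 314.009 m/s
E = 0.5*m*v^2 = 0.5*0.013*314.009^2 = 640.9 J

640.9 J


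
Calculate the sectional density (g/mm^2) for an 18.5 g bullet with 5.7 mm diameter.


SD = m/d^2 = 18.5/5.7^2 = 0.5694 g/mm^2

0.5694 g/mm^2


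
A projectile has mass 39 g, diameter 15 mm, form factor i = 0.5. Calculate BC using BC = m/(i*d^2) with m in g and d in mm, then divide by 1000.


BC = m/(i*d^2*1000) = 39/(0.5 * 15^2 * 1000) = 0.0003467

0.0003467


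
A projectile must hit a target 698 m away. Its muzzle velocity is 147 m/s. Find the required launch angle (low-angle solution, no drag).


sin(2*theta) = R*g/v0^2 = 698*9.81/147^2 = 0.316876, theta = arcsin(0.316876)/2 = 9.237°

9.237 degrees


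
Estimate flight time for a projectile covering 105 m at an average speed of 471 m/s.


t = d/v = 105/471 = 0.2229 s

0.2229 s


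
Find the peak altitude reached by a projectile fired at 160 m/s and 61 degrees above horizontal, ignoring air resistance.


H = (v0*sin(theta))^2 / (2g) = (160*sin(61°))^2 / (2*9.81) = 998.1 m

998.1 m


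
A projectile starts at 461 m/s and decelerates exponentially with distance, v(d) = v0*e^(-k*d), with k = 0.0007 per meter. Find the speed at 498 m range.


v = v0*exp(-k*d) = 461*exp(-0.0007*498) = 325.3 m/s

325.3 m/s


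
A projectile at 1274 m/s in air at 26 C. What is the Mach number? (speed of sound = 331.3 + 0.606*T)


a = 331.3 + 0.606*(26) = 347.056 m/s
M = v/a = 1274/347.056 = 3.671

3.671


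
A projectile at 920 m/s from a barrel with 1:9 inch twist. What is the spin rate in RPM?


twist_m = 9*0.0254 = 0.2286 m
spin = v/twist = 920/0.2286 = 4024.497 rev/s
RPM = spin*60 = 4024.497*60 ≈ 241470 RPM

241470 RPM


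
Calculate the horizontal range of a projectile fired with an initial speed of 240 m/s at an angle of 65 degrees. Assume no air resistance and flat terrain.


R = v0^2 * sin(2*theta) / g = 240^2 * sin(2*65°) / 9.81 = 4498 m

4498 m


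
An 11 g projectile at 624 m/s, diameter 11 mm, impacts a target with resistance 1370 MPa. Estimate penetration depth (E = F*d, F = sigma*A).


A = pi*(d/2)^2 = pi*(11/2)^2 = 95.0332 mm^2
E = 0.5*m*v^2 = 0.5*0.011*624^2 = 2141.57 J
depth = E/(sigma*A) = 2141.57 J / (1370 MPa * 95.0332 mm^2) = 2141.57/(1370 * 95.0332) m = 0.0164489 m ≈ 16.45 mm

16.45 mm


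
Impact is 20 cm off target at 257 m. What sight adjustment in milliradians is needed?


1 mrad subtends 1 cm per 10 m of range, so adj = error_cm / (dist_m / 10) = 20 / (257/10) = 0.7782 mrad

0.7782 mrad


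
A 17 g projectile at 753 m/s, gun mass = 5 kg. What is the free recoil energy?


v_r = m_p*v_p/m_gun = 0.017*753/5 = 2.5602 m/s, E_r = 0.5*m_gun*v_r^2 = 0.5*5*2.5602^2 = 16.39 J

16.39 J


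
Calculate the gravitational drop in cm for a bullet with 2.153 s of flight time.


drop = 0.5*g*t^2 = 0.5*9.81*2.153^2 = 22.7367 m ≈ 2274 cm

2274 cm


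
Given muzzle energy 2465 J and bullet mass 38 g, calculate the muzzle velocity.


v = sqrt(2*E/m) = sqrt(2*2465/0.038) = 360.2 m/s

360.2 m/s


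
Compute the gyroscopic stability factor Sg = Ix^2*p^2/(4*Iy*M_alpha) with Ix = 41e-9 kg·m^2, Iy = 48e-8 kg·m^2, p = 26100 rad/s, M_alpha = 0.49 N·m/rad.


Sg = Ix^2 * p^2 / (4 * Iy * M_alpha) = (41e-9)^2 * 26100^2 / (4 * 48e-8 * 0.49) = 1.217

1.217


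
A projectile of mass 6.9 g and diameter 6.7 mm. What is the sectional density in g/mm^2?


SD = m/d^2 = 6.9/6.7^2 = 0.1537 g/mm^2

0.1537 g/mm^2


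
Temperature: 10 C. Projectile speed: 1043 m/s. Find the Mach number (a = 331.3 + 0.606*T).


a = 331.3 + 0.606*(10) = 337.36 m/s
M = v/a = 1043/337.36 = 3.092

3.092


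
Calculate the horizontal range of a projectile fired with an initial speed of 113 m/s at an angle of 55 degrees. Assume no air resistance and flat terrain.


R = v0^2 * sin(2*theta) / g = 113^2 * sin(2*55°) / 9.81 = 1223 m

1223 m


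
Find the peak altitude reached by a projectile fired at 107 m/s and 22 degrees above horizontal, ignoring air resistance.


H = (v0*sin(theta))^2 / (2g) = (107*sin(22°))^2 / (2*9.81) = 81.89 m

81.89 m


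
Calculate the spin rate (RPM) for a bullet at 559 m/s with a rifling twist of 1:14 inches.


twist_m = 14*0.0254 = 0.3556 m
spin = v/twist = 559/0.3556 = 1571.991 rev/s
RPM = spin*60 = 1571.991*60 ≈ 94319 RPM

94319 RPM


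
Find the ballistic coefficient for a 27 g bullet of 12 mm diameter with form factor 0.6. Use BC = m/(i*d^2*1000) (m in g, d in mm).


BC = m/(i*d^2*1000) = 27/(0.6 * 12^2 * 1000) = 0.0003125

0.0003125


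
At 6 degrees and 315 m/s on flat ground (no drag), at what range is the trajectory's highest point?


R = v0^2*sin(2*theta)/g = 315^2*sin(2*6°)/9.81 = 2102.96 m
apex_dist = R/2 = 2102.96/2 = 1051 m

1051 m


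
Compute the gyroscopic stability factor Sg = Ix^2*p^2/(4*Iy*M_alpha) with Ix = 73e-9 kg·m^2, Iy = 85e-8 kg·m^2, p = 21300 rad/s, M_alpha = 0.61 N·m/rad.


Sg = Ix^2 * p^2 / (4 * Iy * M_alpha) = (73e-9)^2 * 21300^2 / (4 * 85e-8 * 0.61) = 1.166

1.166


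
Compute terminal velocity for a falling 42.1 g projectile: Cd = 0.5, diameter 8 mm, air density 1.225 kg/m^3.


A = pi*(d/2)^2 = pi*(8/2000)^2 = 5.02655e-05 m^2
vt = sqrt(2mg/(Cd*rho*A)) = sqrt(2*0.0421*9.81/(0.5 * 1.225 * 5.02655e-05)) = 163.8 m/s

163.8 m/s


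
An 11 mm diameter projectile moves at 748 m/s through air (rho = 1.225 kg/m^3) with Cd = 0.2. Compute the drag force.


A = pi*(d/2)^2 = pi*(11/2000)^2 = 9.50332e-05 m^2
Fd = 0.5*Cd*rho*A*v^2 = 0.5*0.2*1.225*9.50332e-05*748^2 = 6.514 N

6.514 N


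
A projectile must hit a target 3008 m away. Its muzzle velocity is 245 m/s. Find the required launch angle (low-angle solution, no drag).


sin(2*theta) = R*g/v0^2 = 3008*9.81/245^2 = 0.491603, theta = arcsin(0.491603)/2 = 14.72°

14.72 degrees


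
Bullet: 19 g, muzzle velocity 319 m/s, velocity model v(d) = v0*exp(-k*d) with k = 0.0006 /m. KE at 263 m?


v = v0*exp(-k*d) = 319*exp(-0.0006*263) = 272.433 m/s
E = 0.5*m*v^2 = 0.5*0.019*272.433^2 = 705.1 J

705.1 J


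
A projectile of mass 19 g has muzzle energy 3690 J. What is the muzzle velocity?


v = sqrt(2*E/m) = sqrt(2*3690/0.019) = 623.2 m/s

623.2 m/s


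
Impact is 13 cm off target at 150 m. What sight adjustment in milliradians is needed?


1 mrad subtends 1 cm per 10 m of range, so adj = error_cm / (dist_m / 10) = 13 / (150/10) = 0.8667 mrad

0.8667 mrad


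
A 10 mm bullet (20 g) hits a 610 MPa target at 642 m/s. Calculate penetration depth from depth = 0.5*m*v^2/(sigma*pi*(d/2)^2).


A = pi*(d/2)^2 = pi*(10/2)^2 = 78.5398 mm^2
E = 0.5*m*v^2 = 0.5*0.02*642^2 = 4121.64 J
depth = E/(sigma*A) = 4121.64 J / (610 MPa * 78.5398 mm^2) = 4121.64/(610 * 78.5398) m = 0.0860301 m ≈ 86.03 mm

86.03 mm


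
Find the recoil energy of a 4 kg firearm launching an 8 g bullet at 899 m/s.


v_r = m_p*v_p/m_gun = 0.008*899/4 = 1.798 m/s, E_r = 0.5*m_gun*v_r^2 = 0.5*4*1.798^2 = 6.466 J

6.466 J


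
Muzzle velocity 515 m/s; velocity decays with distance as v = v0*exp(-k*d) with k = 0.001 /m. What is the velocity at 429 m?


v = v0*exp(-k*d) = 515*exp(-0.001*429) = 335.3 m/s

335.3 m/s


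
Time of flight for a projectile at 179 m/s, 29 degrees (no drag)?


T = 2*v0*sin(theta)/g = 2*179*sin(29°)/9.81 = 17.69 s

17.69 s


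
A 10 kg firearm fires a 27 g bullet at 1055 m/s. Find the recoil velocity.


v_recoil = m_p * v_p / m_gun = 0.027 * 1055 / 10 = 2.849 m/s

2.849 m/s


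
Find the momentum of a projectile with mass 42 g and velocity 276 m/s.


p = m*v = 0.042*276 = 11.59 kg·m/s

11.59 kg·m/s


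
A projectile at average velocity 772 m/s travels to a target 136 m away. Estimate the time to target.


t = d/v = 136/772 = 0.1762 s

0.1762 s


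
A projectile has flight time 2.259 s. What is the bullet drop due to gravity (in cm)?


drop = 0.5*g*t^2 = 0.5*9.81*2.259^2 = 25.0306 m ≈ 2503 cm

2503 cm


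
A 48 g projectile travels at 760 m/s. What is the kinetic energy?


E = 0.5*m*v^2 = 0.5*0.048*760^2 = 13862 J

13862 J


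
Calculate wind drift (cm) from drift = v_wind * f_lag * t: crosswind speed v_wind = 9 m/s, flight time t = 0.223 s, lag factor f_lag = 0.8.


drift = v_wind * lag * t = 9 * 0.8 * 0.223 = 1.6056 m ≈ 160.6 cm

160.6 cm


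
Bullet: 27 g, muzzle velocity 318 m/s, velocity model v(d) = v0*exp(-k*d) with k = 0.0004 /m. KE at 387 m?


v = v0*exp(-k*d) = 318*exp(-0.0004*387) = 272.394 m/s
E = 0.5*m*v^2 = 0.5*0.027*272.394^2 = 1002 J

1002 J


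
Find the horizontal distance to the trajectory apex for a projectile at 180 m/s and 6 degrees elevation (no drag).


R = v0^2*sin(2*theta)/g = 180^2*sin(2*6°)/9.81 = 686.681 m
apex_dist = R/2 = 686.681/2 = 343.3 m

343.3 m


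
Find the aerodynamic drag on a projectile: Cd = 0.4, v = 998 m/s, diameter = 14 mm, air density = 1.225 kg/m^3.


A = pi*(d/2)^2 = pi*(14/2000)^2 = 1.53938e-04 m^2
Fd = 0.5*Cd*rho*A*v^2 = 0.5*0.4*1.225*1.53938e-04*998^2 = 37.56 N

37.56 N


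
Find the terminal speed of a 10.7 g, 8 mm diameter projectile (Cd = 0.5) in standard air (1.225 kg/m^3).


A = pi*(d/2)^2 = pi*(8/2000)^2 = 5.02655e-05 m^2
vt = sqrt(2mg/(Cd*rho*A)) = sqrt(2*0.0107*9.81/(0.5 * 1.225 * 5.02655e-05)) = 82.58 m/s

82.58 m/s


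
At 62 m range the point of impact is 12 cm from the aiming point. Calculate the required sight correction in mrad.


1 mrad subtends 1 cm per 10 m of range, so adj = error_cm / (dist_m / 10) = 12 / (62/10) = 1.935 mrad

1.935 mrad


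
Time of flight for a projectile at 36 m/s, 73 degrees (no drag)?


T = 2*v0*sin(theta)/g = 2*36*sin(73°)/9.81 = 7.019 s

7.019 s


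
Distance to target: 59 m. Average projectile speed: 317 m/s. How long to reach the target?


t = d/v = 59/317 = 0.1861 s

0.1861 s


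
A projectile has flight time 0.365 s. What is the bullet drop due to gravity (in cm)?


drop = 0.5*g*t^2 = 0.5*9.81*0.365^2 = 0.653469 m ≈ 65.35 cm

65.35 cm


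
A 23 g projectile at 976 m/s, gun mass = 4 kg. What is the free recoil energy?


v_r = m_p*v_p/m_gun = 0.023*976/4 = 5.612 m/s, E_r = 0.5*m_gun*v_r^2 = 0.5*4*5.612^2 = 62.99 J

62.99 J


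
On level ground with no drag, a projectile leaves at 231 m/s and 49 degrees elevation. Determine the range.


R = v0^2 * sin(2*theta) / g = 231^2 * sin(2*49°) / 9.81 = 5387 m

5387 m


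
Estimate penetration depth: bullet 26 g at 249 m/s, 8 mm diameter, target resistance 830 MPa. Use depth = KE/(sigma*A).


A = pi*(d/2)^2 = pi*(8/2)^2 = 50.2655 mm^2
E = 0.5*m*v^2 = 0.5*0.026*249^2 = 806.013 J
depth = E/(sigma*A) = 806.013 J / (830 MPa * 50.2655 mm^2) = 806.013/(830 * 50.2655) m = 0.0193194 m ≈ 19.32 mm

19.32 mm


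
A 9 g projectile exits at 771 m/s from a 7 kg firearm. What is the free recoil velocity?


v_recoil = m_p * v_p / m_gun = 0.009 * 771 / 7 = 0.9913 m/s

0.9913 m/s


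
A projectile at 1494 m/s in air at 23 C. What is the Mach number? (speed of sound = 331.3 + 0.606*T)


a = 331.3 + 0.606*(23) = 345.238 m/s
M = v/a = 1494/345.238 = 4.327

4.327


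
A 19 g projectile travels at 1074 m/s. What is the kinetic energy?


E = 0.5*m*v^2 = 0.5*0.019*1074^2 = 10958 J

10958 J


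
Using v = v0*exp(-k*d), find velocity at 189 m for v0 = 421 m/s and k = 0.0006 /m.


v = v0*exp(-k*d) = 421*exp(-0.0006*189) = 375.9 m/s

375.9 m/s


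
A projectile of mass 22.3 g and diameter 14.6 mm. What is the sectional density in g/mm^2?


SD = m/d^2 = 22.3/14.6^2 = 0.1046 g/mm^2

0.1046 g/mm^2


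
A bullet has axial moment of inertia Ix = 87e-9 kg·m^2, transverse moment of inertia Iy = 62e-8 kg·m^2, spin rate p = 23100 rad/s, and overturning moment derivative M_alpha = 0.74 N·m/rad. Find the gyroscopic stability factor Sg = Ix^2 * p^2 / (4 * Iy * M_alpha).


Sg = Ix^2 * p^2 / (4 * Iy * M_alpha) = (87e-9)^2 * 23100^2 / (4 * 62e-8 * 0.74) = 2.201

2.201


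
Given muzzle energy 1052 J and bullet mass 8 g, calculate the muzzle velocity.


v = sqrt(2*E/m) = sqrt(2*1052/0.008) = 512.8 m/s

512.8 m/s


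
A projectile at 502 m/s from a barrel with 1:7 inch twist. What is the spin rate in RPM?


twist_m = 7*0.0254 = 0.1778 m
spin = v/twist = 502/0.1778 = 2823.397 rev/s
RPM = spin*60 = 2823.397*60 ≈ 169404 RPM

169404 RPM


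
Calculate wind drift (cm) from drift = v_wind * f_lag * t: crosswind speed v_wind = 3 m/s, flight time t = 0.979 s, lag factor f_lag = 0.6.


drift = v_wind * lag * t = 3 * 0.6 * 0.979 = 1.7622 m ≈ 176.2 cm

176.2 cm


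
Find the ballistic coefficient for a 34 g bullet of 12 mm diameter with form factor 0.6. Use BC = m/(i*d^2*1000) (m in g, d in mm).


BC = m/(i*d^2*1000) = 34/(0.6 * 12^2 * 1000) = 0.0003935

0.0003935


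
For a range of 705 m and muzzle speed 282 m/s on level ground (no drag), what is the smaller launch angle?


sin(2*theta) = R*g/v0^2 = 705*9.81/282^2 = 0.0869681, theta = arcsin(0.0869681)/2 = 2.495°

2.495 degrees


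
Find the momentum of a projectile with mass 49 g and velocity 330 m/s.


p = m*v = 0.049*330 = 16.17 kg·m/s

16.17 kg·m/s


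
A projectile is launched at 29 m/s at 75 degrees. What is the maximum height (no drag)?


H = (v0*sin(theta))^2 / (2g) = (29*sin(75°))^2 / (2*9.81) = 39.99 m

39.99 m


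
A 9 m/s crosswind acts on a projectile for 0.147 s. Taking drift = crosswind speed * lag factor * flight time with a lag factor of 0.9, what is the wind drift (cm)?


drift = v_wind * lag * t = 9 * 0.9 * 0.147 = 1.1907 m ≈ 119.1 cm

119.1 cm


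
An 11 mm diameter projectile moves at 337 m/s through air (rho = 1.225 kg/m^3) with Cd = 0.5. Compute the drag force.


A = pi*(d/2)^2 = pi*(11/2000)^2 = 9.50332e-05 m^2
Fd = 0.5*Cd*rho*A*v^2 = 0.5*0.5*1.225*9.50332e-05*337^2 = 3.305 N

3.305 N


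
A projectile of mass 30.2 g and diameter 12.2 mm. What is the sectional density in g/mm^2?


SD = m/d^2 = 30.2/12.2^2 = 0.2029 g/mm^2

0.2029 g/mm^2


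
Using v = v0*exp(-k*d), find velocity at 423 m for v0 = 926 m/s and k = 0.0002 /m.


v = v0*exp(-k*d) = 926*exp(-0.0002*423) = 850.9 m/s

850.9 m/s


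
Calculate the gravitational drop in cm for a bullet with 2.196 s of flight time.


drop = 0.5*g*t^2 = 0.5*9.81*2.196^2 = 23.654 m ≈ 2365 cm

2365 cm


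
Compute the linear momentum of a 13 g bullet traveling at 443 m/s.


p = m*v = 0.013*443 = 5.759 kg·m/s

5.759 kg·m/s


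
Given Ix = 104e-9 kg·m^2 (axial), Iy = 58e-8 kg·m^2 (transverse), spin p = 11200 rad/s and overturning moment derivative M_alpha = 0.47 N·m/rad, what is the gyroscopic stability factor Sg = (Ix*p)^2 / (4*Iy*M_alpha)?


Sg = Ix^2 * p^2 / (4 * Iy * M_alpha) = (104e-9)^2 * 11200^2 / (4 * 58e-8 * 0.47) = 1.244

1.244


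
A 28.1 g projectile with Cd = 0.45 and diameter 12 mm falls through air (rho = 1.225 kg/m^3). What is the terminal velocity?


A = pi*(d/2)^2 = pi*(12/2000)^2 = 1.13097e-04 m^2
vt = sqrt(2mg/(Cd*rho*A)) = sqrt(2*0.0281*9.81/(0.45 * 1.225 * 1.13097e-04)) = 94.04 m/s

94.04 m/s


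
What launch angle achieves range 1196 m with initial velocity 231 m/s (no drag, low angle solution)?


sin(2*theta) = R*g/v0^2 = 1196*9.81/231^2 = 0.219875, theta = arcsin(0.219875)/2 = 6.351°

6.351 degrees
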